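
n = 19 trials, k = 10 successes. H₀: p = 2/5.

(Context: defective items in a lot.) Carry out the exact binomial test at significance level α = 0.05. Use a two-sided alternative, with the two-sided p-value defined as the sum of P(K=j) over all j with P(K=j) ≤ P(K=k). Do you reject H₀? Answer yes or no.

Exact binomial: n=19, k=10, p₀=2/5=0.4000
P(X=j) = C(n,j)·p₀^j·(1−p₀)^(n−j); p = Σ P(X=j) over j with P(X=j) ≤ P(X=10)
p-value (two-sided) = 0.34901
At α=0.05: p ≥ α → fail to reject H₀

reject H₀: no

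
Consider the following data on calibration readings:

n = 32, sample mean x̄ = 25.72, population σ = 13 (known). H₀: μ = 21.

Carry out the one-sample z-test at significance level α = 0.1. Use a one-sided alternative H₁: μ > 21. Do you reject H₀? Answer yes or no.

reject H₀: yes

SE = σ/√n = 13/√32 = 2.2981
z = (x̄−μ₀)/SE = (25.72−21)/2.2981 = 2.0539
p-value (one-sided, H₁ greater) = 0.01999
At α=0.1: p < α → reject H₀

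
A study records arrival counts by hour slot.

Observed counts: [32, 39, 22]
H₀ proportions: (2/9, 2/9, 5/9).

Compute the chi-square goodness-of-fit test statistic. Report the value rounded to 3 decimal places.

test statistic = 39.513

n = 93; E_i = n·p_i = [20.67, 20.67, 51.67]
χ² = (32−20.67)²/20.67 + (39−20.67)²/20.67 + (22−51.67)²/51.67 = 39.5129
df = 2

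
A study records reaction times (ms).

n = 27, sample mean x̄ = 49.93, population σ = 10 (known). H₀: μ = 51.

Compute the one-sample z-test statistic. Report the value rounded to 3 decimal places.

test statistic = -0.556

SE = σ/√n = 10/√27 = 1.9245
z = (x̄−μ₀)/SE = (49.93−51)/1.9245 = -0.5560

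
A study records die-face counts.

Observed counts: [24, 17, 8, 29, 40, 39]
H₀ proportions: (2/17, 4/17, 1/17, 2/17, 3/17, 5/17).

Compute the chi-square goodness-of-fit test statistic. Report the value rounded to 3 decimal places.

test statistic = 25.158

n = 157; E_i = n·p_i = [18.47, 36.94, 9.24, 18.47, 27.71, 46.18]
χ² = (24−18.47)²/18.47 + (17−36.94)²/36.94 + (8−9.24)²/9.24 + (29−18.47)²/18.47 + (40−27.71)²/27.71 + (39−46.18)²/46.18 = 25.1581
df = 5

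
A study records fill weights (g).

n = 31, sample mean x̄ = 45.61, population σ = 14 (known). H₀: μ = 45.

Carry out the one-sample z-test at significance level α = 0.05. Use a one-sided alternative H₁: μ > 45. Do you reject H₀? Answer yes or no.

SE = σ/√n = 14/√31 = 2.5145
z = (x̄−μ₀)/SE = (45.61−45)/2.5145 = 0.2426
p-value (one-sided, H₁ greater) = 0.40416
At α=0.05: p ≥ α → fail to reject H₀

reject H₀: no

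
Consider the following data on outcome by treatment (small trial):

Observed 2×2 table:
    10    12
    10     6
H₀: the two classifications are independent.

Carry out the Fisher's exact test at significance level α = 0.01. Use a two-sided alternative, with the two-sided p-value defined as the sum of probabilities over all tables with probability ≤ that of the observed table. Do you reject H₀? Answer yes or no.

Margins: r₁=22, r₂=16, c₁=20, c₂=18, n=38
p_obs = C(22,10)·C(16,10)/C(38,20); sum pmf over tables with pmf ≤ p_obs
p-value (two-sided) = 0.34234
At α=0.01: p ≥ α → fail to reject H₀

reject H₀: no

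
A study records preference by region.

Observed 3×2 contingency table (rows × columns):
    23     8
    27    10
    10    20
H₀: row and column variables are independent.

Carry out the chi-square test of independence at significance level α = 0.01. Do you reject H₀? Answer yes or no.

Row totals [31, 37, 30], col totals [60, 38], n=98
χ² = (23−18.98)²/18.98 + (8−12.02)²/12.02 + (27−22.65)²/22.65 + (10−14.35)²/14.35 + (10−18.37)²/18.37 + (20−11.63)²/11.63 = 14.1779
df = 2
p-value (upper-tail) = 0.00083
At α=0.01: p < α → reject H₀

reject H₀: yes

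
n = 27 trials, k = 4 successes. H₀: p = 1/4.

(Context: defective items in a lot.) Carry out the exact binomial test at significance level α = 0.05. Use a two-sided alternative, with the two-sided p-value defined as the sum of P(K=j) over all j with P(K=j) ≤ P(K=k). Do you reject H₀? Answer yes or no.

reject H₀: no

Exact binomial: n=27, k=4, p₀=1/4=0.2500
P(X=j) = C(n,j)·p₀^j·(1−p₀)^(n−j); p = Σ P(X=j) over j with P(X=j) ≤ P(X=4)
p-value (two-sided) = 0.27157
At α=0.05: p ≥ α → fail to reject H₀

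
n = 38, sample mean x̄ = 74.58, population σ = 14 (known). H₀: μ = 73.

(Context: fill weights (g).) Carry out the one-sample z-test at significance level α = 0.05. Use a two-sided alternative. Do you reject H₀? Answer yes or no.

reject H₀: no

SE = σ/√n = 14/√38 = 2.2711
z = (x̄−μ₀)/SE = (74.58−73)/2.2711 = 0.6957
p-value (two-sided) = 0.48662
At α=0.05: p ≥ α → fail to reject H₀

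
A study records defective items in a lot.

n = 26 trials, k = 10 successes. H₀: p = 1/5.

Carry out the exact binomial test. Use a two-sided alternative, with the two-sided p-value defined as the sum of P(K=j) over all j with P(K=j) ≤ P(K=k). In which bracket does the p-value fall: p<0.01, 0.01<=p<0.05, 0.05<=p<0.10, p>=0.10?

p-value bracket: 0.01<=p<0.05

Exact binomial: n=26, k=10, p₀=1/5=0.2000
P(X=j) = C(n,j)·p₀^j·(1−p₀)^(n−j); p = Σ P(X=j) over j with P(X=j) ≤ P(X=10)
p-value (two-sided) = 0.02624
→ bracket: 0.01<=p<0.05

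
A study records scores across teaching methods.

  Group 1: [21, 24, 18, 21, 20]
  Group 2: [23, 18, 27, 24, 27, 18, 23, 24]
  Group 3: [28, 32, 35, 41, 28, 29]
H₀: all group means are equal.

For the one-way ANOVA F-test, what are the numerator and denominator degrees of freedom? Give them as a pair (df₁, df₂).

k = 3 groups, N = 19 total
df = (k−1, N−k) = (3−1, 19−3) = (2, 16)

degrees of freedom = [2, 16]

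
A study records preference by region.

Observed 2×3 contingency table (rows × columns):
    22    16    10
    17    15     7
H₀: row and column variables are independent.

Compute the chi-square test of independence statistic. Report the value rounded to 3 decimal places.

test statistic = 0.275

Row totals [48, 39], col totals [39, 31, 17], n=87
χ² = (22−21.52)²/21.52 + (16−17.10)²/17.10 + (10−9.38)²/9.38 + (17−17.48)²/17.48 + (15−13.90)²/13.90 + (7−7.62)²/7.62 = 0.2746
df = 2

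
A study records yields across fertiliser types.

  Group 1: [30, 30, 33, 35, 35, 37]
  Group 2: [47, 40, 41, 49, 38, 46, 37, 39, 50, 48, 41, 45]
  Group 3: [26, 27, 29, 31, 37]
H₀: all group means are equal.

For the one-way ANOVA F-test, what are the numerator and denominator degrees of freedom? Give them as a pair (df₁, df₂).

degrees of freedom = [2, 20]

k = 3 groups, N = 23 total
df = (k−1, N−k) = (3−1, 23−3) = (2, 20)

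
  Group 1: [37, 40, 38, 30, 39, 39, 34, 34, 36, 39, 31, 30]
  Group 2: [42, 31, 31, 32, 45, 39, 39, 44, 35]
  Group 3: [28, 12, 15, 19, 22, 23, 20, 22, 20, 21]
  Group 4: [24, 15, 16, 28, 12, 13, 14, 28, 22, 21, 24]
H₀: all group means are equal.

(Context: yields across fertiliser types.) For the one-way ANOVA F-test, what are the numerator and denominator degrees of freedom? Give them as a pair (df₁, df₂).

k = 4 groups, N = 42 total
df = (k−1, N−k) = (4−1, 42−4) = (3, 38)

degrees of freedom = [3, 38]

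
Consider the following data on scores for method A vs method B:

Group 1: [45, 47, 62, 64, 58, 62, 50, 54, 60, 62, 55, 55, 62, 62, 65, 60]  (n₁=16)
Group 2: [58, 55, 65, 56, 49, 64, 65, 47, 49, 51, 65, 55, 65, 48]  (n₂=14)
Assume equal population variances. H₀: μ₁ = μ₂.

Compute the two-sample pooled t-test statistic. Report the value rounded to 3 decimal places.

x̄₁=57.688, s₁=6.107, n₁=16
x̄₂=56.571, s₂=7.111, n₂=14
s_p² = [15·6.107² + 13·7.111²]/28 = 43.4595
SE = √(s_p²·(1/16+1/14)) = 2.4126
t = (57.688−56.571)/2.4126 = 0.4626
df = 28

test statistic = 0.463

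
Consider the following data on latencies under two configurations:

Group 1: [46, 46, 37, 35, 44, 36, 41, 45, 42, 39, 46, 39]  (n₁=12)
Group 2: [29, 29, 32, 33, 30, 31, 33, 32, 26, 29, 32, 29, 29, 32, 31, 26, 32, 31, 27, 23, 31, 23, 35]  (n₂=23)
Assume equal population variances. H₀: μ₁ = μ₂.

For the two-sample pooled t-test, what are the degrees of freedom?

df = n₁ + n₂ − 2 = 12 + 23 − 2 = 33

degrees of freedom = 33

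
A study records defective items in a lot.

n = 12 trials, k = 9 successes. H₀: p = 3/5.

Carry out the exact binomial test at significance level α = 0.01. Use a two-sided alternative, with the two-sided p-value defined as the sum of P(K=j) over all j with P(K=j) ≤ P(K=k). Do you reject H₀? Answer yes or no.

Exact binomial: n=12, k=9, p₀=3/5=0.6000
P(X=j) = C(n,j)·p₀^j·(1−p₀)^(n−j); p = Σ P(X=j) over j with P(X=j) ≤ P(X=9)
p-value (two-sided) = 0.38355
At α=0.01: p ≥ α → fail to reject H₀

reject H₀: no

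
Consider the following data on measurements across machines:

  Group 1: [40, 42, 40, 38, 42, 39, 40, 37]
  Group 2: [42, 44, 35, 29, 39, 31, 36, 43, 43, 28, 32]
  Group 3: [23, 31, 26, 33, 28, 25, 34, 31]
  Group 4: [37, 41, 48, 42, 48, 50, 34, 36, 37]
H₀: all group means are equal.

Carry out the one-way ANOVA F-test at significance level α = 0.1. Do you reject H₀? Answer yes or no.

Group means [39.75, 36.55, 28.88, 41.44], grand mean 36.778
SSB = Σnᵢ(x̄ᵢ−x̄)² = 766.898; SSW = ΣΣ(x−x̄ᵢ)² = 775.324
MSB = 766.898/3 = 255.6326; MSW = 775.324/32 = 24.2289
F = MSB/MSW = 10.5507
df = (3, 32)
p-value (upper-tail) = 0.00006
At α=0.1: p < α → reject H₀

reject H₀: yes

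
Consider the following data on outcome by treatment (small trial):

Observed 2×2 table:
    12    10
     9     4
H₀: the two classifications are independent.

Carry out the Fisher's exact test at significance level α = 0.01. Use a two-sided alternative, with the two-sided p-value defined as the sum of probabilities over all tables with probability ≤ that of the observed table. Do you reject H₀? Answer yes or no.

Margins: r₁=22, r₂=13, c₁=21, c₂=14, n=35
p_obs = C(22,12)·C(13,9)/C(35,21); sum pmf over tables with pmf ≤ p_obs
p-value (two-sided) = 0.48753
At α=0.01: p ≥ α → fail to reject H₀

reject H₀: no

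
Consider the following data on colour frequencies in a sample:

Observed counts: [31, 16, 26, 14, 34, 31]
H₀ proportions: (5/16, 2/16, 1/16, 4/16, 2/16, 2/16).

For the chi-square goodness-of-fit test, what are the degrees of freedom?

df = k − 1 = 6 − 1 = 5

degrees of freedom = 5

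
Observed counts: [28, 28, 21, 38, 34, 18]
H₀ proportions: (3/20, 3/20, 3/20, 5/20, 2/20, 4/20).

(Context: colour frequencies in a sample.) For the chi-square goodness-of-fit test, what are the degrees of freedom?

degrees of freedom = 5

df = k − 1 = 6 − 1 = 5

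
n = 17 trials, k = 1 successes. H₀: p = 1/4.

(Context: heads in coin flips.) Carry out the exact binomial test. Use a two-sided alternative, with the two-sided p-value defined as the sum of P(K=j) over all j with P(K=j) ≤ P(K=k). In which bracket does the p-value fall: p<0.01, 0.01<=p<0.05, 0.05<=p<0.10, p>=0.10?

p-value bracket: 0.05<=p<0.10

Exact binomial: n=17, k=1, p₀=1/4=0.2500
P(X=j) = C(n,j)·p₀^j·(1−p₀)^(n−j); p = Σ P(X=j) over j with P(X=j) ≤ P(X=1)
p-value (two-sided) = 0.09035
→ bracket: 0.05<=p<0.10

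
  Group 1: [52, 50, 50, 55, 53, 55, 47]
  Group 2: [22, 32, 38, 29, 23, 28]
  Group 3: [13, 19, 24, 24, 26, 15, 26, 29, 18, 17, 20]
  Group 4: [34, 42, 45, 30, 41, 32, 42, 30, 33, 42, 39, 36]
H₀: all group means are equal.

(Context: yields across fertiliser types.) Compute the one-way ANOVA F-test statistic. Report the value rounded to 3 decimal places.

Group means [51.71, 28.67, 21.00, 37.17], grand mean 33.639
SSB = Σnᵢ(x̄ᵢ−x̄)² = 4341.877; SSW = ΣΣ(x−x̄ᵢ)² = 796.429
MSB = 4341.877/3 = 1447.2923; MSW = 796.429/32 = 24.8884
F = MSB/MSW = 58.1513
df = (3, 32)

test statistic = 58.151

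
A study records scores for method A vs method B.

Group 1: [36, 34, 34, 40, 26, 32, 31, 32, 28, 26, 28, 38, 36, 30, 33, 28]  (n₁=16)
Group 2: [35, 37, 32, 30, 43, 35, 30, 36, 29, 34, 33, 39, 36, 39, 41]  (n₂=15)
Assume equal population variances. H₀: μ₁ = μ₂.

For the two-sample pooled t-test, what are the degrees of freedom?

degrees of freedom = 29

df = n₁ + n₂ − 2 = 16 + 15 − 2 = 29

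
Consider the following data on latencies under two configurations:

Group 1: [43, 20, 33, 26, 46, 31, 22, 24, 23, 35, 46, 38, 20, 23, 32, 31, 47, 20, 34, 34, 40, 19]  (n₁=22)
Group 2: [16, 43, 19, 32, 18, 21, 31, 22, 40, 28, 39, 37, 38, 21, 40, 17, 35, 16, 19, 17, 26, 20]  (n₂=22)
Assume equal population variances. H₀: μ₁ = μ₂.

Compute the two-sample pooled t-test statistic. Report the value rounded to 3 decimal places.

x̄₁=31.227, s₁=9.278, n₁=22
x̄₂=27.045, s₂=9.419, n₂=22
s_p² = [21·9.278² + 21·9.419²]/42 = 87.4004
SE = √(s_p²·(1/22+1/22)) = 2.8188
t = (31.227−27.045)/2.8188 = 1.4836
df = 42

test statistic = 1.484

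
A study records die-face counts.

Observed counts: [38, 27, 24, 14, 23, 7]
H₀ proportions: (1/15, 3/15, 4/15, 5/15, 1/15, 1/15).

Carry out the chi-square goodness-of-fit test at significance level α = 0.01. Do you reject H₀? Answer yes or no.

reject H₀: yes

n = 133; E_i = n·p_i = [8.87, 26.60, 35.47, 44.33, 8.87, 8.87]
χ² = (38−8.87)²/8.87 + (27−26.60)²/26.60 + (24−35.47)²/35.47 + (14−44.33)²/44.33 + (23−8.87)²/8.87 + (7−8.87)²/8.87 = 143.1128
df = 5
p-value (upper-tail) = 0.00000
At α=0.01: p < α → reject H₀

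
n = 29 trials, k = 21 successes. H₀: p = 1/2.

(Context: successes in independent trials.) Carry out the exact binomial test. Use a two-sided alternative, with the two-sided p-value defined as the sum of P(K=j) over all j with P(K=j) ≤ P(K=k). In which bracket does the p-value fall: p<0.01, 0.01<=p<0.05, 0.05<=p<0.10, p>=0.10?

Exact binomial: n=29, k=21, p₀=1/2=0.5000
P(X=j) = C(n,j)·p₀^j·(1−p₀)^(n−j); p = Σ P(X=j) over j with P(X=j) ≤ P(X=21)
p-value (two-sided) = 0.02412
→ bracket: 0.01<=p<0.05

p-value bracket: 0.01<=p<0.05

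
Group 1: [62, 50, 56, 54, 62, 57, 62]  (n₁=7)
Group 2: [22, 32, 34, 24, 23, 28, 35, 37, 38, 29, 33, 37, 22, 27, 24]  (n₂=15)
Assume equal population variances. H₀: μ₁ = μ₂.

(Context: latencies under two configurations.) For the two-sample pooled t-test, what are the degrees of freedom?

degrees of freedom = 20

df = n₁ + n₂ − 2 = 7 + 15 − 2 = 20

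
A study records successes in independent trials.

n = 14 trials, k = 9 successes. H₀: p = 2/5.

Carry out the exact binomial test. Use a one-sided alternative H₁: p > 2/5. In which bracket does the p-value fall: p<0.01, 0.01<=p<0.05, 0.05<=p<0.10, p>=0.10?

Exact binomial: n=14, k=9, p₀=2/5=0.4000
P(X≥9) from Σ C(n,i)·p₀^i·(1−p₀)^(n−i)
p-value (one-sided, H₁ greater) = 0.05832
→ bracket: 0.05<=p<0.10

p-value bracket: 0.05<=p<0.10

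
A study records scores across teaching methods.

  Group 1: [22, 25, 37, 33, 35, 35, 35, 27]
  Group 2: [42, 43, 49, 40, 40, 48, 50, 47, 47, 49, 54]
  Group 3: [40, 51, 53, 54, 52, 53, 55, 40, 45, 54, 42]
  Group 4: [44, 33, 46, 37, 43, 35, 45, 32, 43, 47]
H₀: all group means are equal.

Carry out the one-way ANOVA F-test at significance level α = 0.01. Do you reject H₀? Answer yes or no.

Group means [31.12, 46.27, 49.00, 40.50], grand mean 42.550
SSB = Σnᵢ(x̄ᵢ−x̄)² = 1696.343; SSW = ΣΣ(x−x̄ᵢ)² = 1067.557
MSB = 1696.343/3 = 565.4477; MSW = 1067.557/36 = 29.6544
F = MSB/MSW = 19.0679
df = (3, 36)
p-value (upper-tail) = 0.00000
At α=0.01: p < α → reject H₀

reject H₀: yes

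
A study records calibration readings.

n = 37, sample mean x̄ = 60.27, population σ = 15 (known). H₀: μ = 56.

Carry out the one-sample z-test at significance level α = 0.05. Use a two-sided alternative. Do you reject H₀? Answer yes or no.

SE = σ/√n = 15/√37 = 2.4660
z = (x̄−μ₀)/SE = (60.27−56)/2.4660 = 1.7316
p-value (two-sided) = 0.08335
At α=0.05: p ≥ α → fail to reject H₀

reject H₀: no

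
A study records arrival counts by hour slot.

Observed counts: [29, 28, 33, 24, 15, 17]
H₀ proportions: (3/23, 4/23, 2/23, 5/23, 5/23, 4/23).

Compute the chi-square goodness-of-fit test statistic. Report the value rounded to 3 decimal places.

test statistic = 51.435

n = 146; E_i = n·p_i = [19.04, 25.39, 12.70, 31.74, 31.74, 25.39]
χ² = (29−19.04)²/19.04 + (28−25.39)²/25.39 + (33−12.70)²/12.70 + (24−31.74)²/31.74 + (15−31.74)²/31.74 + (17−25.39)²/25.39 = 51.4350
df = 5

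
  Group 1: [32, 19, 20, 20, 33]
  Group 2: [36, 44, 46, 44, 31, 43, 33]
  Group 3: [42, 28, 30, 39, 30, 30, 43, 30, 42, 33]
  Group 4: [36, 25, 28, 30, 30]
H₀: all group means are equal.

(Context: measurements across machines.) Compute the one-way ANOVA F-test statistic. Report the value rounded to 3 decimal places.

test statistic = 6.744

Group means [24.80, 39.57, 34.70, 29.80], grand mean 33.222
SSB = Σnᵢ(x̄ᵢ−x̄)² = 717.252; SSW = ΣΣ(x−x̄ᵢ)² = 815.414
MSB = 717.252/3 = 239.0841; MSW = 815.414/23 = 35.4528
F = MSB/MSW = 6.7437
df = (3, 23)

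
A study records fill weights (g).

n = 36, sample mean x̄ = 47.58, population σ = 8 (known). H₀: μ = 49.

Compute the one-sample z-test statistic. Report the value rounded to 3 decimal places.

SE = σ/√n = 8/√36 = 1.3333
z = (x̄−μ₀)/SE = (47.58−49)/1.3333 = -1.0650

test statistic = -1.065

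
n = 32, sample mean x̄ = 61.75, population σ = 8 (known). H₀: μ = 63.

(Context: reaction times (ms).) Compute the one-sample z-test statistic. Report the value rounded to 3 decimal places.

test statistic = -0.884

SE = σ/√n = 8/√32 = 1.4142
z = (x̄−μ₀)/SE = (61.75−63)/1.4142 = -0.8839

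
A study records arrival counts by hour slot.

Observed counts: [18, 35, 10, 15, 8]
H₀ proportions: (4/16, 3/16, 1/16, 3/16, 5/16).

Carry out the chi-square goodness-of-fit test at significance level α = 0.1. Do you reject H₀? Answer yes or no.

reject H₀: yes

n = 86; E_i = n·p_i = [21.50, 16.12, 5.38, 16.12, 26.88]
χ² = (18−21.50)²/21.50 + (35−16.12)²/16.12 + (10−5.38)²/5.38 + (15−16.12)²/16.12 + (8−26.88)²/26.88 = 39.9783
df = 4
p-value (upper-tail) = 0.00000
At α=0.1: p < α → reject H₀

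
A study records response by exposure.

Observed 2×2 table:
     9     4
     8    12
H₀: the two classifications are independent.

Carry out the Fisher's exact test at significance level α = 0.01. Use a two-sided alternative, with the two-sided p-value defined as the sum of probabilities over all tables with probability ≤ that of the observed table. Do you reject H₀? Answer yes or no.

reject H₀: no

Margins: r₁=13, r₂=20, c₁=17, c₂=16, n=33
p_obs = C(13,9)·C(20,8)/C(33,17); sum pmf over tables with pmf ≤ p_obs
p-value (two-sided) = 0.15706
At α=0.01: p ≥ α → fail to reject H₀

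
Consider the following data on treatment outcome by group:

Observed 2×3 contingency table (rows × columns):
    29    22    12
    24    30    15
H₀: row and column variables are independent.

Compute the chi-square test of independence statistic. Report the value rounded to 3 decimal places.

test statistic = 1.767

Row totals [63, 69], col totals [53, 52, 27], n=132
χ² = (29−25.30)²/25.30 + (22−24.82)²/24.82 + (12−12.89)²/12.89 + (24−27.70)²/27.70 + (30−27.18)²/27.18 + (15−14.11)²/14.11 = 1.7667
df = 2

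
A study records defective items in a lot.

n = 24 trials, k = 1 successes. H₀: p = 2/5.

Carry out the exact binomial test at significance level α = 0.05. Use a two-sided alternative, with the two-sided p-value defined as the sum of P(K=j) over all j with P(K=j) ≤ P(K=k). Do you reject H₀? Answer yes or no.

reject H₀: yes

Exact binomial: n=24, k=1, p₀=2/5=0.4000
P(X=j) = C(n,j)·p₀^j·(1−p₀)^(n−j); p = Σ P(X=j) over j with P(X=j) ≤ P(X=1)
p-value (two-sided) = 0.00010
At α=0.05: p < α → reject H₀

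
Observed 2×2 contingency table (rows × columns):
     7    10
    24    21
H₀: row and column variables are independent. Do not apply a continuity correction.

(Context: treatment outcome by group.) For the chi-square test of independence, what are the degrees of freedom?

degrees of freedom = 1

df = (r−1)(c−1) = (2−1)·(2−1) = 1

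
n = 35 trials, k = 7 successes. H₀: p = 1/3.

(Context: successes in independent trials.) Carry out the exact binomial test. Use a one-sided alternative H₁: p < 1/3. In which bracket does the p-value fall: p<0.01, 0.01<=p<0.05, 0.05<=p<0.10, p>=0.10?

Exact binomial: n=35, k=7, p₀=1/3=0.3333
P(X≤7) from Σ C(n,i)·p₀^i·(1−p₀)^(n−i)
p-value (one-sided, H₁ less) = 0.06339
→ bracket: 0.05<=p<0.10

p-value bracket: 0.05<=p<0.10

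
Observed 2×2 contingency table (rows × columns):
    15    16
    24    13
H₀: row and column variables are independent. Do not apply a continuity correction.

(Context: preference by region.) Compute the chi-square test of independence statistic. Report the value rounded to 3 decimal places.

test statistic = 1.872

Row totals [31, 37], col totals [39, 29], n=68
χ² = (15−17.78)²/17.78 + (16−13.22)²/13.22 + (24−21.22)²/21.22 + (13−15.78)²/15.78 = 1.8724
df = 1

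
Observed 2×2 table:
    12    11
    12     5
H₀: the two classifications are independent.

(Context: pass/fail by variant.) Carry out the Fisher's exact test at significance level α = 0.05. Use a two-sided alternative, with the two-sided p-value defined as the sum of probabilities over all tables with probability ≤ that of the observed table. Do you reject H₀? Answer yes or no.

reject H₀: no

Margins: r₁=23, r₂=17, c₁=24, c₂=16, n=40
p_obs = C(23,12)·C(17,12)/C(40,24); sum pmf over tables with pmf ≤ p_obs
p-value (two-sided) = 0.33222
At α=0.05: p ≥ α → fail to reject H₀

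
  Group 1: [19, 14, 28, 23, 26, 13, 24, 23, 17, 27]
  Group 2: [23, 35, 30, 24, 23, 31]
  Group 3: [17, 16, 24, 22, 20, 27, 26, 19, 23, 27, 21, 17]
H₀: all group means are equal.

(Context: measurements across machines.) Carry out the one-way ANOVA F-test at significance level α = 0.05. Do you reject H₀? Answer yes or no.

Group means [21.40, 27.67, 21.58], grand mean 22.821
SSB = Σnᵢ(x̄ᵢ−x̄)² = 179.457; SSW = ΣΣ(x−x̄ᵢ)² = 554.650
MSB = 179.457/2 = 89.7286; MSW = 554.650/25 = 22.1860
F = MSB/MSW = 4.0444
df = (2, 25)
p-value (upper-tail) = 0.03008
At α=0.05: p < α → reject H₀

reject H₀: yes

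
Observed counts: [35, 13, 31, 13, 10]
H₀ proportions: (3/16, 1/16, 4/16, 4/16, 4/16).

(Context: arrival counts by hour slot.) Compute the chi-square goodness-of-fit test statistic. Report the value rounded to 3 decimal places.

n = 102; E_i = n·p_i = [19.12, 6.38, 25.50, 25.50, 25.50]
χ² = (35−19.12)²/19.12 + (13−6.38)²/6.38 + (31−25.50)²/25.50 + (13−25.50)²/25.50 + (10−25.50)²/25.50 = 36.7974
df = 4

test statistic = 36.797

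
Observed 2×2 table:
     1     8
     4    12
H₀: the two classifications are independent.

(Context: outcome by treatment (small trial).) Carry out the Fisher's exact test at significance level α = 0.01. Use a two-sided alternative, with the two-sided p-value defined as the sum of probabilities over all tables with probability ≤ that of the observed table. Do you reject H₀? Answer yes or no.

Margins: r₁=9, r₂=16, c₁=5, c₂=20, n=25
p_obs = C(9,1)·C(16,4)/C(25,5); sum pmf over tables with pmf ≤ p_obs
p-value (two-sided) = 0.62055
At α=0.01: p ≥ α → fail to reject H₀

reject H₀: no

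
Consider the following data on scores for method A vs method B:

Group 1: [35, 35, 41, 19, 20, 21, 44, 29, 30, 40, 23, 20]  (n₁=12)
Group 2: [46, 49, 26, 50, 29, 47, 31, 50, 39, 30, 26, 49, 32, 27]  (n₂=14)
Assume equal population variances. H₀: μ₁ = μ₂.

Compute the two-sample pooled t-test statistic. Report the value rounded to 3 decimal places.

x̄₁=29.750, s₁=9.137, n₁=12
x̄₂=37.929, s₂=10.057, n₂=14
s_p² = [11·9.137² + 13·10.057²]/24 = 93.0491
SE = √(s_p²·(1/12+1/14)) = 3.7948
t = (29.750−37.929)/3.7948 = -2.1552
df = 24

test statistic = -2.155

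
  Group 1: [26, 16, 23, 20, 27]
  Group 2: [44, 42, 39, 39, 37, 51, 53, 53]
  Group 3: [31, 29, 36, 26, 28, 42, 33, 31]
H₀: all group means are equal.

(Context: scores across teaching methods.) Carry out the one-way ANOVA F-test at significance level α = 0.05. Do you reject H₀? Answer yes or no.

Group means [22.40, 44.75, 32.00], grand mean 34.571
SSB = Σnᵢ(x̄ᵢ−x̄)² = 1622.443; SSW = ΣΣ(x−x̄ᵢ)² = 570.700
MSB = 1622.443/2 = 811.2214; MSW = 570.700/18 = 31.7056
F = MSB/MSW = 25.5861
df = (2, 18)
p-value (upper-tail) = 0.00001
At α=0.05: p < α → reject H₀

reject H₀: yes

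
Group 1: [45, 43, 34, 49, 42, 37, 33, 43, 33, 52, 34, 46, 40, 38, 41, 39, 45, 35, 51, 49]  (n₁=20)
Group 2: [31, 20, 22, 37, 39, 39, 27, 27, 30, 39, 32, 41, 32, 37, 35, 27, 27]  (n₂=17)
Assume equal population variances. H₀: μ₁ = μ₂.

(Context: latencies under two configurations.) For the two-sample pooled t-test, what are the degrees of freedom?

degrees of freedom = 35

df = n₁ + n₂ − 2 = 20 + 17 − 2 = 35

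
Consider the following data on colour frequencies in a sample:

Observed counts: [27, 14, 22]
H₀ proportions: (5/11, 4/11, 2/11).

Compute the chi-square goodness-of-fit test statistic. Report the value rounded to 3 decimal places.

n = 63; E_i = n·p_i = [28.64, 22.91, 11.45]
χ² = (27−28.64)²/28.64 + (14−22.91)²/22.91 + (22−11.45)²/11.45 = 13.2667
df = 2

test statistic = 13.267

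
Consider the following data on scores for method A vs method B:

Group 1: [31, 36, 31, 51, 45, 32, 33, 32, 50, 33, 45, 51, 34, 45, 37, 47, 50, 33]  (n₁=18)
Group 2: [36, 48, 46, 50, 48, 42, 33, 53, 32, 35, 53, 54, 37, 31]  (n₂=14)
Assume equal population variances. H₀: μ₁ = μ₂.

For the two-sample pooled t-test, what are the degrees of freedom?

df = n₁ + n₂ − 2 = 18 + 14 − 2 = 30

degrees of freedom = 30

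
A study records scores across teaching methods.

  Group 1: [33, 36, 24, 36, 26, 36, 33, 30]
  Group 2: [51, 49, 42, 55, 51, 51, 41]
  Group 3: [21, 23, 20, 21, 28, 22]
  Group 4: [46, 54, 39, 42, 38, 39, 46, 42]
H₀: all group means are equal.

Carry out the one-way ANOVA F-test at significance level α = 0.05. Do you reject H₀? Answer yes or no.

Group means [31.75, 48.57, 22.50, 43.25], grand mean 37.069
SSB = Σnᵢ(x̄ᵢ−x̄)² = 2731.648; SSW = ΣΣ(x−x̄ᵢ)² = 552.214
MSB = 2731.648/3 = 910.5493; MSW = 552.214/25 = 22.0886
F = MSB/MSW = 41.2226
df = (3, 25)
p-value (upper-tail) = 0.00000
At α=0.05: p < α → reject H₀

reject H₀: yes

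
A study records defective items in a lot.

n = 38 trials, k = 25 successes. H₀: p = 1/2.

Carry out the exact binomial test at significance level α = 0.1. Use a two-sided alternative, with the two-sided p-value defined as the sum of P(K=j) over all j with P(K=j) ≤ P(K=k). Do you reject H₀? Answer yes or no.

reject H₀: yes

Exact binomial: n=38, k=25, p₀=1/2=0.5000
P(X=j) = C(n,j)·p₀^j·(1−p₀)^(n−j); p = Σ P(X=j) over j with P(X=j) ≤ P(X=25)
p-value (two-sided) = 0.07295
At α=0.1: p < α → reject H₀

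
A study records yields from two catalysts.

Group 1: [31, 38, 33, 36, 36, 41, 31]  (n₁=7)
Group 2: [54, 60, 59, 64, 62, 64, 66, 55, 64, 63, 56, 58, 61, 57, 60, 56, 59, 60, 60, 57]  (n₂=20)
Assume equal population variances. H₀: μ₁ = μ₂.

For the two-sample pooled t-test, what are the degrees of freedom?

df = n₁ + n₂ − 2 = 7 + 20 − 2 = 25

degrees of freedom = 25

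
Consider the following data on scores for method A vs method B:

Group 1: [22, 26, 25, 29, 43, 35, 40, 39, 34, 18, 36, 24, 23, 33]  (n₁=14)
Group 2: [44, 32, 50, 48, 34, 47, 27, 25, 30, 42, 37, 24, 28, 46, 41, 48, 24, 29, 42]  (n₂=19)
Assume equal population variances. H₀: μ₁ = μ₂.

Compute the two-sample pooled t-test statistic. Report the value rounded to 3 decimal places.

test statistic = -2.063

x̄₁=30.500, s₁=7.684, n₁=14
x̄₂=36.737, s₂=9.176, n₂=19
s_p² = [13·7.684² + 18·9.176²]/31 = 73.6511
SE = √(s_p²·(1/14+1/19)) = 3.0228
t = (30.500−36.737)/3.0228 = -2.0633
df = 31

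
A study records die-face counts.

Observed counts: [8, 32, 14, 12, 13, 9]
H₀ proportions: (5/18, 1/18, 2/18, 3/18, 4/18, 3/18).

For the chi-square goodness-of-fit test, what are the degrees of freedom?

df = k − 1 = 6 − 1 = 5

degrees of freedom = 5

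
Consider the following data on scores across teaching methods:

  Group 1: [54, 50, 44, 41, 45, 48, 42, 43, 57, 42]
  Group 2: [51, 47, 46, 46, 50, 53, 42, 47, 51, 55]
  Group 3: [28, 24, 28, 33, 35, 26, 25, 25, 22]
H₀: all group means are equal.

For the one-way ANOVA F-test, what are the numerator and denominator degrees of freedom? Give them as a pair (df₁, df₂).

degrees of freedom = [2, 26]

k = 3 groups, N = 29 total
df = (k−1, N−k) = (3−1, 29−3) = (2, 26)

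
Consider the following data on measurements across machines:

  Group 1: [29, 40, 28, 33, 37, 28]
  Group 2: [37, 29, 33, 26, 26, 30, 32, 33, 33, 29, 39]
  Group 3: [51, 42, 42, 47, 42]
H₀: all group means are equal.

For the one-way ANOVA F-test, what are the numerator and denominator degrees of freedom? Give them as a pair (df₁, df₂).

k = 3 groups, N = 22 total
df = (k−1, N−k) = (3−1, 22−3) = (2, 19)

degrees of freedom = [2, 19]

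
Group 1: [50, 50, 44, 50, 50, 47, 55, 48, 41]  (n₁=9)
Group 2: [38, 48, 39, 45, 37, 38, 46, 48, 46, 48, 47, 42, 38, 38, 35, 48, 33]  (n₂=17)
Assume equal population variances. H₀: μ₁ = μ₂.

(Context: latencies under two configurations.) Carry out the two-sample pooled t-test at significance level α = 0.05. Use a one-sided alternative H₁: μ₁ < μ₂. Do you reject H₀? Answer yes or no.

x̄₁=48.333, s₁=4.031, n₁=9
x̄₂=42.000, s₂=5.232, n₂=17
s_p² = [8·4.031² + 16·5.232²]/24 = 23.6667
SE = √(s_p²·(1/9+1/17)) = 2.0054
t = (48.333−42.000)/2.0054 = 3.1581
df = 24
p-value (one-sided, H₁ less) = 0.99787
At α=0.05: p ≥ α → fail to reject H₀

reject H₀: no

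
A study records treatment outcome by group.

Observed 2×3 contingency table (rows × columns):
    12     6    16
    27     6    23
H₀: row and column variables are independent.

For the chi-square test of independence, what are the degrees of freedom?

df = (r−1)(c−1) = (2−1)·(3−1) = 2

degrees of freedom = 2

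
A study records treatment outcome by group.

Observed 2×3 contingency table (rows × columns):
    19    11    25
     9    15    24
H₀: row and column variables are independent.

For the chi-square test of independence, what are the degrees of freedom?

df = (r−1)(c−1) = (2−1)·(3−1) = 2

degrees of freedom = 2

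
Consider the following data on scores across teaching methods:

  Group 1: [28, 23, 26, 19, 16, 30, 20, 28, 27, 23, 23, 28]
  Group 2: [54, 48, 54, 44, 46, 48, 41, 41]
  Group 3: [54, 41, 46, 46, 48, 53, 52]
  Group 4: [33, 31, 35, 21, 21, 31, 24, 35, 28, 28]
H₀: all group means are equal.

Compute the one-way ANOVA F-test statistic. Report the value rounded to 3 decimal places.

Group means [24.25, 47.00, 48.57, 28.70], grand mean 34.973
SSB = Σnᵢ(x̄ᵢ−x̄)² = 4224.909; SSW = ΣΣ(x−x̄ᵢ)² = 768.064
MSB = 4224.909/3 = 1408.3029; MSW = 768.064/33 = 23.2747
F = MSB/MSW = 60.5080
df = (3, 33)

test statistic = 60.508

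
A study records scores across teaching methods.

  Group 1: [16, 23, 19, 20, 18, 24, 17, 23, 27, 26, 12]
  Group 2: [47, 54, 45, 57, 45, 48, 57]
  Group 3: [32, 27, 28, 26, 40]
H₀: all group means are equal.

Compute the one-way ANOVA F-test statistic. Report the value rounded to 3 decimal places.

test statistic = 74.420

Group means [20.45, 50.43, 30.60], grand mean 31.783
SSB = Σnᵢ(x̄ᵢ−x̄)² = 3852.271; SSW = ΣΣ(x−x̄ᵢ)² = 517.642
MSB = 3852.271/2 = 1926.1357; MSW = 517.642/20 = 25.8821
F = MSB/MSW = 74.4197
df = (2, 20)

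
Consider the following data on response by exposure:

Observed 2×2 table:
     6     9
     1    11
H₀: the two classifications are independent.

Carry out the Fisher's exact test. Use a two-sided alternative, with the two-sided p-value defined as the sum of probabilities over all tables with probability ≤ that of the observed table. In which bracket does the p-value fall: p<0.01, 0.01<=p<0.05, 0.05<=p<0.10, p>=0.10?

Margins: r₁=15, r₂=12, c₁=7, c₂=20, n=27
p_obs = C(15,6)·C(12,1)/C(27,7); sum pmf over tables with pmf ≤ p_obs
p-value (two-sided) = 0.09138
→ bracket: 0.05<=p<0.10

p-value bracket: 0.05<=p<0.10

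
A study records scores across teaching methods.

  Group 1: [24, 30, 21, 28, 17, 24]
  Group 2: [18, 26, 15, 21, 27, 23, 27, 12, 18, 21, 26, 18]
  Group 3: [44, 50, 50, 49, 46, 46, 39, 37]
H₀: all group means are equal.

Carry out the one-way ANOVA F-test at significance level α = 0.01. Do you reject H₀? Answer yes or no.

Group means [24.00, 21.00, 45.12], grand mean 29.115
SSB = Σnᵢ(x̄ᵢ−x̄)² = 2997.779; SSW = ΣΣ(x−x̄ᵢ)² = 548.875
MSB = 2997.779/2 = 1498.8894; MSW = 548.875/23 = 23.8641
F = MSB/MSW = 62.8093
df = (2, 23)
p-value (upper-tail) = 0.00000
At α=0.01: p < α → reject H₀

reject H₀: yes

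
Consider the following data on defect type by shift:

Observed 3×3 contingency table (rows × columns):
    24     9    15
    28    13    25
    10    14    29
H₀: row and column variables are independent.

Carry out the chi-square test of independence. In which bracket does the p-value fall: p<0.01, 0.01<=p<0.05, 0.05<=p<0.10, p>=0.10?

Row totals [48, 66, 53], col totals [62, 36, 69], n=167
χ² = (24−17.82)²/17.82 + (9−10.35)²/10.35 + (15−19.83)²/19.83 + (28−24.50)²/24.50 + (13−14.23)²/14.23 + (25−27.27)²/27.27 + (10−19.68)²/19.68 + (14−11.43)²/11.43 + (29−21.90)²/21.90 = 11.9320
df = 4
p-value (upper-tail) = 0.01786
→ bracket: 0.01<=p<0.05

p-value bracket: 0.01<=p<0.05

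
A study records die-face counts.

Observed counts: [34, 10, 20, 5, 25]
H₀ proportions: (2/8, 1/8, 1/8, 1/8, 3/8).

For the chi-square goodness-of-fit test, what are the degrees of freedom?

df = k − 1 = 5 − 1 = 4

degrees of freedom = 4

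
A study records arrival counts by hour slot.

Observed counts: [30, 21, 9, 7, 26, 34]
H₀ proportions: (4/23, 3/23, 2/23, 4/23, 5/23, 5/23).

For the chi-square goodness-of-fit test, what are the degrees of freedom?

degrees of freedom = 5

df = k − 1 = 6 − 1 = 5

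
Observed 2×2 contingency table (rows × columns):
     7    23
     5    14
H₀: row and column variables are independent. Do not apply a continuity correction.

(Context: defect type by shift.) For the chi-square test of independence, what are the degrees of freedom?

degrees of freedom = 1

df = (r−1)(c−1) = (2−1)·(2−1) = 1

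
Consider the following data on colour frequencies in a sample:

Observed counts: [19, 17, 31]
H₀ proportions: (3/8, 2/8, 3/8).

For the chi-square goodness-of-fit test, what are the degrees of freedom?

df = k − 1 = 3 − 1 = 2

degrees of freedom = 2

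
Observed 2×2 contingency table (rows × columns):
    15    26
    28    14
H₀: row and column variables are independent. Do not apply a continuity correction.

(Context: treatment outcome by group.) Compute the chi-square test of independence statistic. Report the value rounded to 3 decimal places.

Row totals [41, 42], col totals [43, 40], n=83
χ² = (15−21.24)²/21.24 + (26−19.76)²/19.76 + (28−21.76)²/21.76 + (14−20.24)²/20.24 = 7.5193
df = 1

test statistic = 7.519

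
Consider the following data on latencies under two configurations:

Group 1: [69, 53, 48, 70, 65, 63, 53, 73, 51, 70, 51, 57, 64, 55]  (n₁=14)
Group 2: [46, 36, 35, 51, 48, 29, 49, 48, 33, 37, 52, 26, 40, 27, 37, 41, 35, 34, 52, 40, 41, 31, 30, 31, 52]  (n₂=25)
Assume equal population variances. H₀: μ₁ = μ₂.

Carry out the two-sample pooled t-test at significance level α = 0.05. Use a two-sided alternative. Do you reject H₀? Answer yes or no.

reject H₀: yes

x̄₁=60.143, s₁=8.493, n₁=14
x̄₂=39.240, s₂=8.423, n₂=25
s_p² = [13·8.493² + 24·8.423²]/37 = 71.3588
SE = √(s_p²·(1/14+1/25)) = 2.8198
t = (60.143−39.240)/2.8198 = 7.4128
df = 37
p-value (two-sided) = 0.00000
At α=0.05: p < α → reject H₀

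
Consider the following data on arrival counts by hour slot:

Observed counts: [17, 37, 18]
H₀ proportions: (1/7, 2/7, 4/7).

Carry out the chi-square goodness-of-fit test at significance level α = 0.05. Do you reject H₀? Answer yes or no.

reject H₀: yes

n = 72; E_i = n·p_i = [10.29, 20.57, 41.14]
χ² = (17−10.29)²/10.29 + (37−20.57)²/20.57 + (18−41.14)²/41.14 = 30.5208
df = 2
p-value (upper-tail) = 0.00000
At α=0.05: p < α → reject H₀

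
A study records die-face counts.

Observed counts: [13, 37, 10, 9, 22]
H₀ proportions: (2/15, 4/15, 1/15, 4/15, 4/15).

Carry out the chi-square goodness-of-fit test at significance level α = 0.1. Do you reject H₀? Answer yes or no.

n = 91; E_i = n·p_i = [12.13, 24.27, 6.07, 24.27, 24.27]
χ² = (13−12.13)²/12.13 + (37−24.27)²/24.27 + (10−6.07)²/6.07 + (9−24.27)²/24.27 + (22−24.27)²/24.27 = 19.1099
df = 4
p-value (upper-tail) = 0.00075
At α=0.1: p < α → reject H₀

reject H₀: yes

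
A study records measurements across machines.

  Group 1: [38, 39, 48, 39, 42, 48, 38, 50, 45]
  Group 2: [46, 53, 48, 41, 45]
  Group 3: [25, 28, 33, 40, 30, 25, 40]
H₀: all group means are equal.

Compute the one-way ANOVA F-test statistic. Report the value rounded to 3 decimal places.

test statistic = 14.078

Group means [43.00, 46.60, 31.57], grand mean 40.048
SSB = Σnᵢ(x̄ᵢ−x̄)² = 796.038; SSW = ΣΣ(x−x̄ᵢ)² = 508.914
MSB = 796.038/2 = 398.0190; MSW = 508.914/18 = 28.2730
F = MSB/MSW = 14.0777
df = (2, 18)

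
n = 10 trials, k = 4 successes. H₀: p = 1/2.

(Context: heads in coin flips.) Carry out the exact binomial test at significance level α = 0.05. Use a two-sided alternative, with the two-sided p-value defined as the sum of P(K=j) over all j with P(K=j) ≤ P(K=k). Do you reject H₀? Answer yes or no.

reject H₀: no

Exact binomial: n=10, k=4, p₀=1/2=0.5000
P(X=j) = C(n,j)·p₀^j·(1−p₀)^(n−j); p = Σ P(X=j) over j with P(X=j) ≤ P(X=4)
p-value (two-sided) = 0.75391
At α=0.05: p ≥ α → fail to reject H₀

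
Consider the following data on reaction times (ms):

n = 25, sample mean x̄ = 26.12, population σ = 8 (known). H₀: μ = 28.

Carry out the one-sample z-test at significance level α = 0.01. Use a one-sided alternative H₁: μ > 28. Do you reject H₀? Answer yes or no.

reject H₀: no

SE = σ/√n = 8/√25 = 1.6000
z = (x̄−μ₀)/SE = (26.12−28)/1.6000 = -1.1750
p-value (one-sided, H₁ greater) = 0.88000
At α=0.01: p ≥ α → fail to reject H₀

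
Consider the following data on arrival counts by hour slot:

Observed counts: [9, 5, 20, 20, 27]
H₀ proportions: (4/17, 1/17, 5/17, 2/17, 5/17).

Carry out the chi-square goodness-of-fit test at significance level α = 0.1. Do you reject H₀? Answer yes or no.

reject H₀: yes

n = 81; E_i = n·p_i = [19.06, 4.76, 23.82, 9.53, 23.82]
χ² = (9−19.06)²/19.06 + (5−4.76)²/4.76 + (20−23.82)²/23.82 + (20−9.53)²/9.53 + (27−23.82)²/23.82 = 17.8623
df = 4
p-value (upper-tail) = 0.00131
At α=0.1: p < α → reject H₀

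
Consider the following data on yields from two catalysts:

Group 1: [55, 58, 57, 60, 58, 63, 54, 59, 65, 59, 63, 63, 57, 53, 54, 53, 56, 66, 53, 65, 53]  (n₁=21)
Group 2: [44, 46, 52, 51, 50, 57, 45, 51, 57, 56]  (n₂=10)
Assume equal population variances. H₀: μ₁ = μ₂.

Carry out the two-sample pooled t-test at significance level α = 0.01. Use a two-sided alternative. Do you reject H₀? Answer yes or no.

x̄₁=58.286, s₁=4.406, n₁=21
x̄₂=50.900, s₂=4.818, n₂=10
s_p² = [20·4.406² + 9·4.818²]/29 = 20.5926
SE = √(s_p²·(1/21+1/10)) = 1.7435
t = (58.286−50.900)/1.7435 = 4.2361
df = 29
p-value (two-sided) = 0.00021
At α=0.01: p < α → reject H₀

reject H₀: yes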